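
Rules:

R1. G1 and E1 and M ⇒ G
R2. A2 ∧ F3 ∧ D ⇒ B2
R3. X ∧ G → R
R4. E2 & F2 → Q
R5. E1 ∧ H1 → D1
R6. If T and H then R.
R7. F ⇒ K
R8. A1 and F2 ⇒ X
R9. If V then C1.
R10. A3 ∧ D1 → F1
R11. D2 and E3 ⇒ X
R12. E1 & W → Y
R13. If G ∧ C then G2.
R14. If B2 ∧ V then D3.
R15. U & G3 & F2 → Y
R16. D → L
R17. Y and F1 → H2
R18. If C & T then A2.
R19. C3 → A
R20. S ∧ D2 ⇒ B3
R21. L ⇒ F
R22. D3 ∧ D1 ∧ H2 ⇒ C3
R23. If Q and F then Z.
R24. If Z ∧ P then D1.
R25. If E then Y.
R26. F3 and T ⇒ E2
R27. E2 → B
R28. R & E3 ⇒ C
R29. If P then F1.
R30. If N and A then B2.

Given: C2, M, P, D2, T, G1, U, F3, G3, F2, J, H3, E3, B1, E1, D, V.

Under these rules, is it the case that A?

G  (by R1: G1, E1, M)
X  (by R11: D2, E3)
Y  (by R15: U, G3, F2)
L  (by R16: D)
F  (by R21: L)
E2  (by R26: F3, T)
F1  (by R29: P)
R  (by R3: X, G)
Q  (by R4: E2, F2)
H2  (by R17: Y, F1)
Z  (by R23: Q, F)
D1  (by R24: Z, P)
C  (by R28: R, E3)
A2  (by R18: C, T)
B2  (by R2: A2, F3, D)
D3  (by R14: B2, V)
C3  (by R22: D3, D1, H2)
A  (by R19: C3)

Yes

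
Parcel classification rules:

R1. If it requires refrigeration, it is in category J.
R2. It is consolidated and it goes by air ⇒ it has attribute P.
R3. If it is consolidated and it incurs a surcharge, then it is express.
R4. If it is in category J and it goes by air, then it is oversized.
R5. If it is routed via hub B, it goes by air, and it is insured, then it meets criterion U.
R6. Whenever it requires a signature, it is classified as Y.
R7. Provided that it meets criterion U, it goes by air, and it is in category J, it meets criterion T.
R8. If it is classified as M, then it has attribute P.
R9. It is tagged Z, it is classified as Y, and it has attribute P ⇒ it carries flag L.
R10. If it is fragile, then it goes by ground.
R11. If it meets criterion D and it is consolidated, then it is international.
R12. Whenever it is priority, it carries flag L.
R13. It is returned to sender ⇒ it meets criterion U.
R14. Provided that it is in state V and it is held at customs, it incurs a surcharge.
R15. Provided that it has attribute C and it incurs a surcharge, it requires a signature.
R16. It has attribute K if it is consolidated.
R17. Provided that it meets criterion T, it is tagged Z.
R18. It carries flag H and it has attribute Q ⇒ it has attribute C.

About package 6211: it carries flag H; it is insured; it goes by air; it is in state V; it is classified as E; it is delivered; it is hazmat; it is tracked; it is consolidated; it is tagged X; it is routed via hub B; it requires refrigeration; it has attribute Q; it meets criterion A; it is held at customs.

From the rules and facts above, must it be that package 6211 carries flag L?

Yes

By R1 (it requires refrigeration): it is in category J.
By R2 (it is consolidated, it goes by air): it has attribute P.
By R5 (it is routed via hub B, it goes by air, it is insured): it meets criterion U.
By R7 (it meets criterion U, it goes by air, it is in category J): it meets criterion T.
By R14 (it is in state V, it is held at customs): it incurs a surcharge.
By R17 (it meets criterion T): it is tagged Z.
By R18 (it carries flag H, it has attribute Q): it has attribute C.
By R15 (it has attribute C, it incurs a surcharge): it requires a signature.
By R6 (it requires a signature): it is classified as Y.
By R9 (it is tagged Z, it is classified as Y, it has attribute P): it carries flag L.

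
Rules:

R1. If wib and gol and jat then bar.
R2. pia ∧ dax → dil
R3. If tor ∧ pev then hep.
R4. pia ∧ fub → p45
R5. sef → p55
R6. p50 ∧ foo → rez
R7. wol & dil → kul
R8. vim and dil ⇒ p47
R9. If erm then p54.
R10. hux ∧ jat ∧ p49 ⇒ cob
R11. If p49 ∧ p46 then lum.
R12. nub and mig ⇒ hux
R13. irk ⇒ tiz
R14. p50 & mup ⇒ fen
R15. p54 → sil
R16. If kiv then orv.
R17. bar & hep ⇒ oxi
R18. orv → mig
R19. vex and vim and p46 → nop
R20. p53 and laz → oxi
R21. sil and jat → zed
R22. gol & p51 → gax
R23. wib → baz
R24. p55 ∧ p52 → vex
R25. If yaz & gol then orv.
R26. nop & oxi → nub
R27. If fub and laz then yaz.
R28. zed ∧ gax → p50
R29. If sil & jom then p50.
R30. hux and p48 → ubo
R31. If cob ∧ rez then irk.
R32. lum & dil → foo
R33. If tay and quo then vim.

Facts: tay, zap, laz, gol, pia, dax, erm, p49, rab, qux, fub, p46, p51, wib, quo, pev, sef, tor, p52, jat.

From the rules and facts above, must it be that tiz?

Yes

bar  (by R1: wib, gol, jat)
dil  (by R2: pia, dax)
hep  (by R3: tor, pev)
p55  (by R5: sef)
p54  (by R9: erm)
lum  (by R11: p49, p46)
sil  (by R15: p54)
oxi  (by R17: bar, hep)
zed  (by R21: sil, jat)
gax  (by R22: gol, p51)
vex  (by R24: p55, p52)
yaz  (by R27: fub, laz)
p50  (by R28: zed, gax)
foo  (by R32: lum, dil)
vim  (by R33: tay, quo)
rez  (by R6: p50, foo)
nop  (by R19: vex, vim, p46)
orv  (by R25: yaz, gol)
nub  (by R26: nop, oxi)
mig  (by R18: orv)
hux  (by R12: nub, mig)
cob  (by R10: hux, jat, p49)
irk  (by R31: cob, rez)
tiz  (by R13: irk)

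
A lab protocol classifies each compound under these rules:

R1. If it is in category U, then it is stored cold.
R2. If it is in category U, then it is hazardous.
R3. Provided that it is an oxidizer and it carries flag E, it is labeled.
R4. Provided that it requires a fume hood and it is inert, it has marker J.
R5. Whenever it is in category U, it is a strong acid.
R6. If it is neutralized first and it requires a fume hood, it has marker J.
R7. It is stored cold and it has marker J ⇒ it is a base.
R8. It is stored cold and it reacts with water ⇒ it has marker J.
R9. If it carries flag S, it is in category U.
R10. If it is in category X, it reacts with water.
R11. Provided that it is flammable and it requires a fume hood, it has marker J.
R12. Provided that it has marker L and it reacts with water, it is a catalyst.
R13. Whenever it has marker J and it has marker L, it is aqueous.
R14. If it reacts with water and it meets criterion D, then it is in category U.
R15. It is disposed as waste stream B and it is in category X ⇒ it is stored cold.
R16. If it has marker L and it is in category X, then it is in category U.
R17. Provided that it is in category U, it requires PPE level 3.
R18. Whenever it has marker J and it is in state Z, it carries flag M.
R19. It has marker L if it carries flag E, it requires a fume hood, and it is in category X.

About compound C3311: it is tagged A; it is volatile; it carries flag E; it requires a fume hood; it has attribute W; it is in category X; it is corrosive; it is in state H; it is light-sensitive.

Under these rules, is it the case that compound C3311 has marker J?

Yes

By R10 (it is in category X): it reacts with water.
By R19 (it carries flag E, it requires a fume hood, it is in category X): it has marker L.
By R16 (it has marker L, it is in category X): it is in category U.
By R1 (it is in category U): it is stored cold.
By R8 (it is stored cold, it reacts with water): it has marker J.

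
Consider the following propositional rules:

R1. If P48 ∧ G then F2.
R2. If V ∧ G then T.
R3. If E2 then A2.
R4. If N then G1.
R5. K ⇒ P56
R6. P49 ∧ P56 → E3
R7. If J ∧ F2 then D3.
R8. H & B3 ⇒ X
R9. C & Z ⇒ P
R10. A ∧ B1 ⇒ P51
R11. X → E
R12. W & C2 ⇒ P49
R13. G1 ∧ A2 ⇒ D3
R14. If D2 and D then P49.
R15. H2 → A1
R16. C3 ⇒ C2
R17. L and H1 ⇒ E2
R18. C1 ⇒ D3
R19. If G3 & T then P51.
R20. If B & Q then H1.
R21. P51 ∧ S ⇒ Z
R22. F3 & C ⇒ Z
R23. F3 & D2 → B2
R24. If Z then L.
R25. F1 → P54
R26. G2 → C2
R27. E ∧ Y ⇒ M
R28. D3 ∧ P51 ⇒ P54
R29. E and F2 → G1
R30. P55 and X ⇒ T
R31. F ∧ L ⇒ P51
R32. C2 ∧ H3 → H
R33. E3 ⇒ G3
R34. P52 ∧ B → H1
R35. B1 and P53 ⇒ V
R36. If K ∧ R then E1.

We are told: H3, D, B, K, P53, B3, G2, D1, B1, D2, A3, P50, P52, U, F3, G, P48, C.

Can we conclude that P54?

Yes

F2  (by R1: P48, G)
P56  (by R5: K)
P49  (by R14: D2, D)
Z  (by R22: F3, C)
L  (by R24: Z)
C2  (by R26: G2)
H  (by R32: C2, H3)
H1  (by R34: P52, B)
V  (by R35: B1, P53)
T  (by R2: V, G)
E3  (by R6: P49, P56)
X  (by R8: H, B3)
E  (by R11: X)
E2  (by R17: L, H1)
G1  (by R29: E, F2)
G3  (by R33: E3)
A2  (by R3: E2)
D3  (by R13: G1, A2)
P51  (by R19: G3, T)
P54  (by R28: D3, P51)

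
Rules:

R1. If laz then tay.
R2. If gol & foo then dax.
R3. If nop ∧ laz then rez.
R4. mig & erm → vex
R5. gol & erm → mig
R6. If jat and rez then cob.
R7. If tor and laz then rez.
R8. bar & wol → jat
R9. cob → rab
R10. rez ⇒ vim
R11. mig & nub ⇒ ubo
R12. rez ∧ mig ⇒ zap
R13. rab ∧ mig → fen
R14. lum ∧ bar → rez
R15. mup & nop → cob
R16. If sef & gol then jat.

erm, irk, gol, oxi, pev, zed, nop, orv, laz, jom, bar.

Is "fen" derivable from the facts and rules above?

No

Forward chaining from the given facts derives: tay, rez, mig, vim, zap, vex.
The only rule concluding fen is R13, which needs rab; that is never established.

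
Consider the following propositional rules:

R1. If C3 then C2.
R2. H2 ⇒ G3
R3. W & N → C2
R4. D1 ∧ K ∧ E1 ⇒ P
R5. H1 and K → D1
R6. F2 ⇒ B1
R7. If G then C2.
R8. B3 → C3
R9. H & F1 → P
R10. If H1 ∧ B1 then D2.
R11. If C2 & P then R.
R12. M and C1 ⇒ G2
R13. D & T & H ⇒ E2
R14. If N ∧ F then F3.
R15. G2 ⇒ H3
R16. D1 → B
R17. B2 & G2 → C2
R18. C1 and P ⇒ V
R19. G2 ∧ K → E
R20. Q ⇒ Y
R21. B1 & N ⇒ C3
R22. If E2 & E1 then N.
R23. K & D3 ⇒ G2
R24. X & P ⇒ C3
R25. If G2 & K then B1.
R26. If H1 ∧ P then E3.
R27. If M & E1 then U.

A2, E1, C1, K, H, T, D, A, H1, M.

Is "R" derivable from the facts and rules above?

Yes

D1  (by R5: H1, K)
G2  (by R12: M, C1)
E2  (by R13: D, T, H)
N  (by R22: E2, E1)
B1  (by R25: G2, K)
P  (by R4: D1, K, E1)
C3  (by R21: B1, N)
C2  (by R1: C3)
R  (by R11: C2, P)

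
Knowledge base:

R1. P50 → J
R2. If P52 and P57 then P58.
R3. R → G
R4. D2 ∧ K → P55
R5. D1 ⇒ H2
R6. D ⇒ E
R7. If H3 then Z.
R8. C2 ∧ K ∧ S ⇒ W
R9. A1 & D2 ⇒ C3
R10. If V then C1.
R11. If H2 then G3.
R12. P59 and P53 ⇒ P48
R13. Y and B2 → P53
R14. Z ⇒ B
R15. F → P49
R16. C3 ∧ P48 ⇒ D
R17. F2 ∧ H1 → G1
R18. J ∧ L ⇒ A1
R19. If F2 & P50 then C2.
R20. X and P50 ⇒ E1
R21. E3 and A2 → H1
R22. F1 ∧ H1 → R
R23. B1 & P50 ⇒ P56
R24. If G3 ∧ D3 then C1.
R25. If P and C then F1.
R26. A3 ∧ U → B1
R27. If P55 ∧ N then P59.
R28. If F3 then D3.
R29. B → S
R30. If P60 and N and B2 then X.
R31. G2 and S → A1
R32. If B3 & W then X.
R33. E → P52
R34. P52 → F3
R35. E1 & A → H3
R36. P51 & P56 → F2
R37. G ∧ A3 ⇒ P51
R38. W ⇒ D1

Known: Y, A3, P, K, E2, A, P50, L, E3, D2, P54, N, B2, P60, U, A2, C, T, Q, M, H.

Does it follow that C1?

Yes

J  (by R1: P50)
P55  (by R4: D2, K)
P53  (by R13: Y, B2)
A1  (by R18: J, L)
H1  (by R21: E3, A2)
F1  (by R25: P, C)
B1  (by R26: A3, U)
P59  (by R27: P55, N)
X  (by R30: P60, N, B2)
C3  (by R9: A1, D2)
P48  (by R12: P59, P53)
D  (by R16: C3, P48)
E1  (by R20: X, P50)
R  (by R22: F1, H1)
P56  (by R23: B1, P50)
H3  (by R35: E1, A)
G  (by R3: R)
E  (by R6: D)
Z  (by R7: H3)
B  (by R14: Z)
S  (by R29: B)
P52  (by R33: E)
F3  (by R34: P52)
P51  (by R37: G, A3)
D3  (by R28: F3)
F2  (by R36: P51, P56)
C2  (by R19: F2, P50)
W  (by R8: C2, K, S)
D1  (by R38: W)
H2  (by R5: D1)
G3  (by R11: H2)
C1  (by R24: G3, D3)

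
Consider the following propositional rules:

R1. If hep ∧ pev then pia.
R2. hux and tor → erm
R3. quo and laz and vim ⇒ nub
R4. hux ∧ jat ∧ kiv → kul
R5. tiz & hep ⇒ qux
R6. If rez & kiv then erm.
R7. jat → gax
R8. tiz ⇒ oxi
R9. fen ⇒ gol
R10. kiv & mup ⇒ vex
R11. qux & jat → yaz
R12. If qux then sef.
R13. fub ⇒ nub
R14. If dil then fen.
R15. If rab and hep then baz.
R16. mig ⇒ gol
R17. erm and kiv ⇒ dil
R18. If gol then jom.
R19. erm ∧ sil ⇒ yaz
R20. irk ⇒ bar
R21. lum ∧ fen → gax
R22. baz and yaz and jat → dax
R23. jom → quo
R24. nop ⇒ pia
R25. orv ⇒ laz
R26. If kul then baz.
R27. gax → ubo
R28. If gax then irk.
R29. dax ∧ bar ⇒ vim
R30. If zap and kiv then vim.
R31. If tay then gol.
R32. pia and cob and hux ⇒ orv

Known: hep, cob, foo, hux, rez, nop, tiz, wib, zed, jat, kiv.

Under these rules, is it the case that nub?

Yes

kul  (by R4: hux, jat, kiv)
qux  (by R5: tiz, hep)
erm  (by R6: rez, kiv)
gax  (by R7: jat)
yaz  (by R11: qux, jat)
dil  (by R17: erm, kiv)
pia  (by R24: nop)
baz  (by R26: kul)
irk  (by R28: gax)
orv  (by R32: pia, cob, hux)
fen  (by R14: dil)
bar  (by R20: irk)
dax  (by R22: baz, yaz, jat)
laz  (by R25: orv)
vim  (by R29: dax, bar)
gol  (by R9: fen)
jom  (by R18: gol)
quo  (by R23: jom)
nub  (by R3: quo, laz, vim)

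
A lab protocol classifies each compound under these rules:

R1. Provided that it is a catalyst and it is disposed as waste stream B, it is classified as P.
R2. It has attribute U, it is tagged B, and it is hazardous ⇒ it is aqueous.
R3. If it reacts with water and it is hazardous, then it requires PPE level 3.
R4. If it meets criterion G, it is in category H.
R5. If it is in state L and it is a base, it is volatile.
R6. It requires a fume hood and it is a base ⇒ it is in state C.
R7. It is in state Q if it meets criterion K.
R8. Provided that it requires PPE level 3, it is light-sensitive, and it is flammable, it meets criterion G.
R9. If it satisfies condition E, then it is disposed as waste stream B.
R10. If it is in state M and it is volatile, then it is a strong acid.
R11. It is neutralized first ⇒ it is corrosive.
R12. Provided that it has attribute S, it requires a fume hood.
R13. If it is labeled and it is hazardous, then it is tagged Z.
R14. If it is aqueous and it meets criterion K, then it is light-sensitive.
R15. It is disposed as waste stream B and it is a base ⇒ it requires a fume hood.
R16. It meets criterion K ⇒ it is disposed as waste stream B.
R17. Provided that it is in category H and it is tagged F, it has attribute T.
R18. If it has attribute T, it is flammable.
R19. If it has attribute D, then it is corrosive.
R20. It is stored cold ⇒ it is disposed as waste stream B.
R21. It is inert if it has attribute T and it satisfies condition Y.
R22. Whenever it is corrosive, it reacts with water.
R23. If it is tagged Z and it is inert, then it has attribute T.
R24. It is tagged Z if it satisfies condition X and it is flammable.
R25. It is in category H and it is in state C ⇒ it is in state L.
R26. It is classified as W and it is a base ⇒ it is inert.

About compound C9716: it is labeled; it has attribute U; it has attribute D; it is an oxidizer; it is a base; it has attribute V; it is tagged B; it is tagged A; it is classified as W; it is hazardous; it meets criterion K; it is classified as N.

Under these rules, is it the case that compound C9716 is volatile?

By R2 (it has attribute U, it is tagged B, it is hazardous): it is aqueous.
By R13 (it is labeled, it is hazardous): it is tagged Z.
By R14 (it is aqueous, it meets criterion K): it is light-sensitive.
By R16 (it meets criterion K): it is disposed as waste stream B.
By R19 (it has attribute D): it is corrosive.
By R22 (it is corrosive): it reacts with water.
By R26 (it is classified as W, it is a base): it is inert.
By R3 (it reacts with water, it is hazardous): it requires PPE level 3.
By R15 (it is disposed as waste stream B, it is a base): it requires a fume hood.
By R23 (it is tagged Z, it is inert): it has attribute T.
By R6 (it requires a fume hood, it is a base): it is in state C.
By R18 (it has attribute T): it is flammable.
By R8 (it requires PPE level 3, it is light-sensitive, it is flammable): it meets criterion G.
By R4 (it meets criterion G): it is in category H.
By R25 (it is in category H, it is in state C): it is in state L.
By R5 (it is in state L, it is a base): it is volatile.

Yes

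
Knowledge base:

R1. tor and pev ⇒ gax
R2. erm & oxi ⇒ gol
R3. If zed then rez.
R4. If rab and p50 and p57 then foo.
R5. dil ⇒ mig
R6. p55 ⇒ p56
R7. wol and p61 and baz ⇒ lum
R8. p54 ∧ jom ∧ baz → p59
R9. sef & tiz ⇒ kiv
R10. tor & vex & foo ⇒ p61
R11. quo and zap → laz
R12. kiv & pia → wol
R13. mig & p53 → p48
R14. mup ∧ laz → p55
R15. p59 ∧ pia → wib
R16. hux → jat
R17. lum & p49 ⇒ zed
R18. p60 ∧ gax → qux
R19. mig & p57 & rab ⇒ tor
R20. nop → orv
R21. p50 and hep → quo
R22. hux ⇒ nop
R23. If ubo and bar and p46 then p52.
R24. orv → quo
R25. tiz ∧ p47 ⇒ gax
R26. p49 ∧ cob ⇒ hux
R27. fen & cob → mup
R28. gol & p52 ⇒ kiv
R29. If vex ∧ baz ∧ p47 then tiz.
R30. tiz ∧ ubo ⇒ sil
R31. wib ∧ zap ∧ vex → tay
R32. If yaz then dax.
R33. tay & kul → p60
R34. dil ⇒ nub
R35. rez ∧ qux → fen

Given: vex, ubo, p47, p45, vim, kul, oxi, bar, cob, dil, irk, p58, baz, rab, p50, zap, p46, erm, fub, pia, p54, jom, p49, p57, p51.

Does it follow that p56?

gol  (by R2: erm, oxi)
foo  (by R4: rab, p50, p57)
mig  (by R5: dil)
p59  (by R8: p54, jom, baz)
wib  (by R15: p59, pia)
tor  (by R19: mig, p57, rab)
p52  (by R23: ubo, bar, p46)
hux  (by R26: p49, cob)
kiv  (by R28: gol, p52)
tiz  (by R29: vex, baz, p47)
tay  (by R31: wib, zap, vex)
p60  (by R33: tay, kul)
p61  (by R10: tor, vex, foo)
wol  (by R12: kiv, pia)
nop  (by R22: hux)
gax  (by R25: tiz, p47)
lum  (by R7: wol, p61, baz)
zed  (by R17: lum, p49)
qux  (by R18: p60, gax)
orv  (by R20: nop)
quo  (by R24: orv)
rez  (by R3: zed)
laz  (by R11: quo, zap)
fen  (by R35: rez, qux)
mup  (by R27: fen, cob)
p55  (by R14: mup, laz)
p56  (by R6: p55)

Yes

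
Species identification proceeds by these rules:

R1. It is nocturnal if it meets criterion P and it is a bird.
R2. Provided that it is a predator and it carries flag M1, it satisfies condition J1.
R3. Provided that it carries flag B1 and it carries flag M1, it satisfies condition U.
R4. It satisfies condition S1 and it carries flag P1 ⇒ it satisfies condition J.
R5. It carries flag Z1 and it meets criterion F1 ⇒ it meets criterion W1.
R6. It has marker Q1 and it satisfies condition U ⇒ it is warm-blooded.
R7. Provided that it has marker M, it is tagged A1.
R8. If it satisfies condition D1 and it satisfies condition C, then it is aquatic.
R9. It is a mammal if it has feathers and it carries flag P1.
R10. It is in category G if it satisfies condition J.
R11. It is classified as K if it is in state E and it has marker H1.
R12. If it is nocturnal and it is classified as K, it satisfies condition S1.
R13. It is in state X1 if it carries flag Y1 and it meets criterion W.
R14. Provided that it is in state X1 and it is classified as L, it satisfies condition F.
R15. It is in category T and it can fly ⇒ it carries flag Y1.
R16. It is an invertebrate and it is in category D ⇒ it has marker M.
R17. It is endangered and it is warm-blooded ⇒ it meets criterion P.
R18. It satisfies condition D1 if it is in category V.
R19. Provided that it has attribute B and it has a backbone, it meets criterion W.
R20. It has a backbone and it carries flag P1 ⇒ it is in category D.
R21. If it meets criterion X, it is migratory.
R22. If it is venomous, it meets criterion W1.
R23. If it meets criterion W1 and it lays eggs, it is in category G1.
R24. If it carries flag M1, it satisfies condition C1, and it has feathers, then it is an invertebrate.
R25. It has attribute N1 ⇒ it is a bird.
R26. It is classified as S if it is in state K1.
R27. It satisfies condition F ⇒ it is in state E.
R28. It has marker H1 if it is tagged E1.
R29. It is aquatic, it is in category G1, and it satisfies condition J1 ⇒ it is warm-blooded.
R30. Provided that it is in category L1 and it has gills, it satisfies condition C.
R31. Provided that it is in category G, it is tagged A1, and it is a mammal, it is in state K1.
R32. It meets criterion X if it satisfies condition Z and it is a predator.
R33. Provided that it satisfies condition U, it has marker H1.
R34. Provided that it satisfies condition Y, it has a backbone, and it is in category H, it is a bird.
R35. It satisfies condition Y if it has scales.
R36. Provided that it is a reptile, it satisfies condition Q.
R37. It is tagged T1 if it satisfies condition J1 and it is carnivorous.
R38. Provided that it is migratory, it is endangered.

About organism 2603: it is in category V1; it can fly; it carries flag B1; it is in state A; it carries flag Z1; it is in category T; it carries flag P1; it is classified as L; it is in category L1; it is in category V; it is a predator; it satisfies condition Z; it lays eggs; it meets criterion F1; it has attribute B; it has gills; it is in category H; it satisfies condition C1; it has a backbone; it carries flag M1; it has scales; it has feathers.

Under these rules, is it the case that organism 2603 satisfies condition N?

No

Forward chaining from the given facts derives: satisfies condition J1, satisfies condition U, meets criterion W1, is a mammal, carries flag Y1, satisfies condition D1, meets criterion W, is in category D, is in category G1, is an invertebrate, satisfies condition C, meets criterion X, has marker H1, satisfies condition Y, is aquatic, is in state X1, satisfies condition F, has marker M, is migratory, is in state E, is warm-blooded, is a bird, is endangered, is tagged A1, is classified as K, meets criterion P, is nocturnal, satisfies condition S1, satisfies condition J, is in category G, is in state K1, is classified as S.
No rule has "it satisfies condition N" as its conclusion, and it is not among the given facts.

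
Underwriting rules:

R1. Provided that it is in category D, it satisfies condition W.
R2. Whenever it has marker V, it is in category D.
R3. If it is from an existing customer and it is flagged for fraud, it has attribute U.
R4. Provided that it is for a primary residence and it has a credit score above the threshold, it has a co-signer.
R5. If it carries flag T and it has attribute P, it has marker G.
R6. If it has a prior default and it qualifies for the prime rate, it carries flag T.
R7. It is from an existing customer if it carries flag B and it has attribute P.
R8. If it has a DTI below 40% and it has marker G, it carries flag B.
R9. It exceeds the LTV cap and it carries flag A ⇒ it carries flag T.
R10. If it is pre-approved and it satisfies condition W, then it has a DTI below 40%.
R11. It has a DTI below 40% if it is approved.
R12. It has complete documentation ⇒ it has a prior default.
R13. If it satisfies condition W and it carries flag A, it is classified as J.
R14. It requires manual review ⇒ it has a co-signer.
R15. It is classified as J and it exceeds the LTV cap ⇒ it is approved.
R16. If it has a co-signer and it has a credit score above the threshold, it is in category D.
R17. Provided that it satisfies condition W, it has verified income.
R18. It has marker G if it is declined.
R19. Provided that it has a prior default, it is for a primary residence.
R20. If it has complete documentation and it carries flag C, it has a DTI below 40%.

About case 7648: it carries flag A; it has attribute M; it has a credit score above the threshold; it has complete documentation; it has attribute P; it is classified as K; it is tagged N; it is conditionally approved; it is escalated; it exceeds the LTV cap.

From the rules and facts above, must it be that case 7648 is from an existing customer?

By R9 (it exceeds the LTV cap, it carries flag A): it carries flag T.
By R12 (it has complete documentation): it has a prior default.
By R19 (it has a prior default): it is for a primary residence.
By R4 (it is for a primary residence, it has a credit score above the threshold): it has a co-signer.
By R5 (it carries flag T, it has attribute P): it has marker G.
By R16 (it has a co-signer, it has a credit score above the threshold): it is in category D.
By R1 (it is in category D): it satisfies condition W.
By R13 (it satisfies condition W, it carries flag A): it is classified as J.
By R15 (it is classified as J, it exceeds the LTV cap): it is approved.
By R11 (it is approved): it has a DTI below 40%.
By R8 (it has a DTI below 40%, it has marker G): it carries flag B.
By R7 (it carries flag B, it has attribute P): it is from an existing customer.

Yes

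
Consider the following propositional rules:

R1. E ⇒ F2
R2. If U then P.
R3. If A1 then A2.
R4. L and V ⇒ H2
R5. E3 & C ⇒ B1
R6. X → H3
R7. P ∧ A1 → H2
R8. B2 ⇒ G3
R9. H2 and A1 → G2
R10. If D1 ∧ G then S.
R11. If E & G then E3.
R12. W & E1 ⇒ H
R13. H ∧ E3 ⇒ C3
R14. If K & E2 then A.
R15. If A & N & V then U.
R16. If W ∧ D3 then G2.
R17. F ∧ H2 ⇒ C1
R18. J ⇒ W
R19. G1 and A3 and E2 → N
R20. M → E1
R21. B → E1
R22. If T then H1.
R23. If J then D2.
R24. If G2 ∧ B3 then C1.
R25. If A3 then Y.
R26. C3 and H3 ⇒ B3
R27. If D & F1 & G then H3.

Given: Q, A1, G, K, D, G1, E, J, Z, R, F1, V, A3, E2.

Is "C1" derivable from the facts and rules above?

No

Forward chaining from the given facts derives: F2, A2, E3, A, W, N, D2, Y, H3, U, P, H2, G2.
Rules concluding C1: R17 needs F; R24 needs B3 — none of these are established.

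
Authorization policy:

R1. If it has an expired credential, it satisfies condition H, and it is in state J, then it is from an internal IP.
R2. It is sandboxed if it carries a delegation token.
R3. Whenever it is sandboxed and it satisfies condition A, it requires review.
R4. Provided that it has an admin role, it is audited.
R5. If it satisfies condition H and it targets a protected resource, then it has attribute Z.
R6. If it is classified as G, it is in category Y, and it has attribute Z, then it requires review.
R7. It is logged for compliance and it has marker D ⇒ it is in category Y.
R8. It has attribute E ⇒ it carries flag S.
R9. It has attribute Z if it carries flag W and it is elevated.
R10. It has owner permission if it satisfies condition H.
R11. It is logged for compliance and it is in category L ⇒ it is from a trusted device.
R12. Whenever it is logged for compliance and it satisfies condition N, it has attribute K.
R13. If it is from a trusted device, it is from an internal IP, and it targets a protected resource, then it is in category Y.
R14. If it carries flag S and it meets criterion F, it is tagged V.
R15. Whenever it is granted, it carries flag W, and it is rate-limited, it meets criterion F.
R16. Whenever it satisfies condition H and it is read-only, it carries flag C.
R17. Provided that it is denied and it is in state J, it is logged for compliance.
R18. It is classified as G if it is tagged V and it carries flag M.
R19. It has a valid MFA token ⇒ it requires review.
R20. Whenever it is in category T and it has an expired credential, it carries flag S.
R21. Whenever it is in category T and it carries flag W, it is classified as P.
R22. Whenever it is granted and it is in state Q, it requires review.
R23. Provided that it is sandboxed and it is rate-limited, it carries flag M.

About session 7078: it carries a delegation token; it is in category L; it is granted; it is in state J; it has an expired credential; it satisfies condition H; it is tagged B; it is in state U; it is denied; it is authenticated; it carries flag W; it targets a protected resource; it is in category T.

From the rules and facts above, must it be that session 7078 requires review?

No

Forward chaining from the given facts derives: is from an internal IP, is sandboxed, has attribute Z, has owner permission, is logged for compliance, carries flag S, is classified as P, is from a trusted device, is in category Y.
Rules concluding "it requires review": R3 needs "it satisfies condition A"; R6 needs "it is classified as G"; R19 needs "it has a valid MFA token"; R22 needs "it is in state Q" — none of these are established.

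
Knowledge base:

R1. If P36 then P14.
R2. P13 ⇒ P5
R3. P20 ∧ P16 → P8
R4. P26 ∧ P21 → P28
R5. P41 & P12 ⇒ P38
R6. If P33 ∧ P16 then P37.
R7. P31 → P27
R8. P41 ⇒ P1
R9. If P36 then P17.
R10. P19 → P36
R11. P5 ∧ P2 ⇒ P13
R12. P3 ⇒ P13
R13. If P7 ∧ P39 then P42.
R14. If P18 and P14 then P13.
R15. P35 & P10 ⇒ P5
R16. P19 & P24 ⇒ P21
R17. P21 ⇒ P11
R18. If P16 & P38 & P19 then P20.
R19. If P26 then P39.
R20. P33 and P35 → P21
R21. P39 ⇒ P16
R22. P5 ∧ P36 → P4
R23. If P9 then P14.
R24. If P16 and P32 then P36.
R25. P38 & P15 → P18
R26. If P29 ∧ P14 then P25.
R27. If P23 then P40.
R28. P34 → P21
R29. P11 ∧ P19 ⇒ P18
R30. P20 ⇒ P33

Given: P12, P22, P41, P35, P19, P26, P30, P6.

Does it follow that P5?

Yes

P38  (by R5: P41, P12)
P36  (by R10: P19)
P39  (by R19: P26)
P16  (by R21: P39)
P14  (by R1: P36)
P20  (by R18: P16, P38, P19)
P33  (by R30: P20)
P21  (by R20: P33, P35)
P11  (by R17: P21)
P18  (by R29: P11, P19)
P13  (by R14: P18, P14)
P5  (by R2: P13)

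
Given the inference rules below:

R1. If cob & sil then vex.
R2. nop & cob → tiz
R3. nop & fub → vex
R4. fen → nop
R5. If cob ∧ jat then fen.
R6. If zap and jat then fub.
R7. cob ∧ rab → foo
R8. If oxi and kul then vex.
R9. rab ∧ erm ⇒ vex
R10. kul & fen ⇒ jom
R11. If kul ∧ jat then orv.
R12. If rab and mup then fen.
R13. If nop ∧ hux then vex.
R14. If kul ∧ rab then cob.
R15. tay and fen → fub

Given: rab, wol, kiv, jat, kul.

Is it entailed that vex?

Forward chaining from the given facts derives: orv, cob, fen, foo, jom, nop, tiz.
Rules concluding vex: R1 needs sil; R3 needs fub; R8 needs oxi; R9 needs erm; R13 needs hux — none of these are established.

No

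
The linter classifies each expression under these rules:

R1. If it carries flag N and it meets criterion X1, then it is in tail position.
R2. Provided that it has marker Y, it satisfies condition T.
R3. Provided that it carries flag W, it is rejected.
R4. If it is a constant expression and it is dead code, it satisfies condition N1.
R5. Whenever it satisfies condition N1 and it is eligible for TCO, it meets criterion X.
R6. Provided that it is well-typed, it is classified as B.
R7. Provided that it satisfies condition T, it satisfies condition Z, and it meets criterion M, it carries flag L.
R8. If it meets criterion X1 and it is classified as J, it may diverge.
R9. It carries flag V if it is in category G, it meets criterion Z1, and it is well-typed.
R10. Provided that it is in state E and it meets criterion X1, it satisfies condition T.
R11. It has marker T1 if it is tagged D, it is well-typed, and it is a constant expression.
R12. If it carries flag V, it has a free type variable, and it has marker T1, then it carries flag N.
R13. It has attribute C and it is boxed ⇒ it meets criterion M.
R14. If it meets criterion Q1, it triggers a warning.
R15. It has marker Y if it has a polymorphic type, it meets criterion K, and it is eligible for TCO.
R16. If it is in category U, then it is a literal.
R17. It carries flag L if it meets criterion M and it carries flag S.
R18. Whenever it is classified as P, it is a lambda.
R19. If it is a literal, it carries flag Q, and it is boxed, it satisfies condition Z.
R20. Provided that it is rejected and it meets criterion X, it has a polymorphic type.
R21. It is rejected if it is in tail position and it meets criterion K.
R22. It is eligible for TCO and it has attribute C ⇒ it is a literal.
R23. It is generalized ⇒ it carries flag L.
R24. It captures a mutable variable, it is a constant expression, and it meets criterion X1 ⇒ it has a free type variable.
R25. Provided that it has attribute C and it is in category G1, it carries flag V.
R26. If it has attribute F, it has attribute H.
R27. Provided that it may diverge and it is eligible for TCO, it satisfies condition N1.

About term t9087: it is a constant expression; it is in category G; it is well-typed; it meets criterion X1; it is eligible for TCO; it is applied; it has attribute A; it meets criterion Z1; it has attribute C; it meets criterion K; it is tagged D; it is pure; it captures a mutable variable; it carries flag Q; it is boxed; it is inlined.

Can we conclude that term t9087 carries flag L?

Forward chaining from the given facts derives: is classified as B, carries flag V, has marker T1, meets criterion M, is a literal, has a free type variable, carries flag N, satisfies condition Z, is in tail position, is rejected.
Rules concluding "it carries flag L": R7 needs "it satisfies condition T"; R17 needs "it carries flag S"; R23 needs "it is generalized" — none of these are established.

No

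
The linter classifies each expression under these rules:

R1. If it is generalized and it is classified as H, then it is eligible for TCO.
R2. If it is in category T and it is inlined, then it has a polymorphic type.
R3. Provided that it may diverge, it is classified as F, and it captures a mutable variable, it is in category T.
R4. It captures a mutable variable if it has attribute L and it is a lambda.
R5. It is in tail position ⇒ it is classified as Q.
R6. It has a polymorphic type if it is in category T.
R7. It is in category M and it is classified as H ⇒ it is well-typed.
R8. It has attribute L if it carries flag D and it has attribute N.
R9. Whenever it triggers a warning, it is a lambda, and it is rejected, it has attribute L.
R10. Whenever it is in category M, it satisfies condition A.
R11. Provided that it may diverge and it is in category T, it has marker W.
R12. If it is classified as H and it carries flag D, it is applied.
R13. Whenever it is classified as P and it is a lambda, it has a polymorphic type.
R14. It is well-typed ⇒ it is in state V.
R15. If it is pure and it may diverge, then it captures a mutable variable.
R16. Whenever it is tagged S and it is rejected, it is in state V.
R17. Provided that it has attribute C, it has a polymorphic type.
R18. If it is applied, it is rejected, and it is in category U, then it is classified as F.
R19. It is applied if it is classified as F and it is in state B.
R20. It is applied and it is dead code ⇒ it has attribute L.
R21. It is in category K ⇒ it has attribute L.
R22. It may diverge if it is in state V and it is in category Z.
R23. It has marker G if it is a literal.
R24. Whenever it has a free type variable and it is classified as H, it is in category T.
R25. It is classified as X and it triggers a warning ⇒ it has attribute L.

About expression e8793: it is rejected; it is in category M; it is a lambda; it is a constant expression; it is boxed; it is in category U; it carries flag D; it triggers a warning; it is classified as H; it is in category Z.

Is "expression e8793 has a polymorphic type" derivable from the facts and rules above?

By R7 (it is in category M, it is classified as H): it is well-typed.
By R9 (it triggers a warning, it is a lambda, it is rejected): it has attribute L.
By R12 (it is classified as H, it carries flag D): it is applied.
By R14 (it is well-typed): it is in state V.
By R18 (it is applied, it is rejected, it is in category U): it is classified as F.
By R22 (it is in state V, it is in category Z): it may diverge.
By R4 (it has attribute L, it is a lambda): it captures a mutable variable.
By R3 (it may diverge, it is classified as F, it captures a mutable variable): it is in category T.
By R6 (it is in category T): it has a polymorphic type.

Yes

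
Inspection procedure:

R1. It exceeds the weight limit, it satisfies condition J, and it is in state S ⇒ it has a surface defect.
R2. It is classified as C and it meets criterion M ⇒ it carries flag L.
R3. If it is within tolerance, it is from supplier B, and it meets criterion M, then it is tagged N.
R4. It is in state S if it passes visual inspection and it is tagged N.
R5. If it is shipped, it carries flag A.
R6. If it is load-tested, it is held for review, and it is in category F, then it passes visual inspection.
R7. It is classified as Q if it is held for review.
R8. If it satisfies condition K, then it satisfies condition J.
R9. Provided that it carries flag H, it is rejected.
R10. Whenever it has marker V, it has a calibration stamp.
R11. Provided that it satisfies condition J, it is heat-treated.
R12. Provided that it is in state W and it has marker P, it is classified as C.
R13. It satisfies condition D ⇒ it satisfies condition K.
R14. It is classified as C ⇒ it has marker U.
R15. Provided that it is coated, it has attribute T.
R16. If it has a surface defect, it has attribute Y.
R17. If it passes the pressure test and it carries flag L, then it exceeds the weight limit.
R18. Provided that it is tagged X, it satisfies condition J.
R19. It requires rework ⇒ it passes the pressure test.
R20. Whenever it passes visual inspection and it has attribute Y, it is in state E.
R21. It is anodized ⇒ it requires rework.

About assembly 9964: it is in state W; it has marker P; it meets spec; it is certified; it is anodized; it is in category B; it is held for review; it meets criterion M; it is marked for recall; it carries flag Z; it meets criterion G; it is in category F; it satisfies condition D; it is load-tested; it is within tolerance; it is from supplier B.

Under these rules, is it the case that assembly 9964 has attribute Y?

By R3 (it is within tolerance, it is from supplier B, it meets criterion M): it is tagged N.
By R6 (it is load-tested, it is held for review, it is in category F): it passes visual inspection.
By R12 (it is in state W, it has marker P): it is classified as C.
By R13 (it satisfies condition D): it satisfies condition K.
By R21 (it is anodized): it requires rework.
By R2 (it is classified as C, it meets criterion M): it carries flag L.
By R4 (it passes visual inspection, it is tagged N): it is in state S.
By R8 (it satisfies condition K): it satisfies condition J.
By R19 (it requires rework): it passes the pressure test.
By R17 (it passes the pressure test, it carries flag L): it exceeds the weight limit.
By R1 (it exceeds the weight limit, it satisfies condition J, it is in state S): it has a surface defect.
By R16 (it has a surface defect): it has attribute Y.

Yes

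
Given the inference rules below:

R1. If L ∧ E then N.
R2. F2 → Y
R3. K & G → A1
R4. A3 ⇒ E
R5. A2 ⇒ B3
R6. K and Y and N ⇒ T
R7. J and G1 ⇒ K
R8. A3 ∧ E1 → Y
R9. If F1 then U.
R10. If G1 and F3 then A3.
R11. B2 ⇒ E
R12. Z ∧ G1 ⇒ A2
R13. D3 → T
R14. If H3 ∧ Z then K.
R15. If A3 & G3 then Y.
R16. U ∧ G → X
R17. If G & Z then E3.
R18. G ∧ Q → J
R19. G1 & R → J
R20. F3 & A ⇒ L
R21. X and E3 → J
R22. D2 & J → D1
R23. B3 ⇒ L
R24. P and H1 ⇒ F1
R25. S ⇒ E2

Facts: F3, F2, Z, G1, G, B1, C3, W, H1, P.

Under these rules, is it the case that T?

Yes

Y  (by R2: F2)
A3  (by R10: G1, F3)
A2  (by R12: Z, G1)
E3  (by R17: G, Z)
F1  (by R24: P, H1)
E  (by R4: A3)
B3  (by R5: A2)
U  (by R9: F1)
X  (by R16: U, G)
J  (by R21: X, E3)
L  (by R23: B3)
N  (by R1: L, E)
K  (by R7: J, G1)
T  (by R6: K, Y, N)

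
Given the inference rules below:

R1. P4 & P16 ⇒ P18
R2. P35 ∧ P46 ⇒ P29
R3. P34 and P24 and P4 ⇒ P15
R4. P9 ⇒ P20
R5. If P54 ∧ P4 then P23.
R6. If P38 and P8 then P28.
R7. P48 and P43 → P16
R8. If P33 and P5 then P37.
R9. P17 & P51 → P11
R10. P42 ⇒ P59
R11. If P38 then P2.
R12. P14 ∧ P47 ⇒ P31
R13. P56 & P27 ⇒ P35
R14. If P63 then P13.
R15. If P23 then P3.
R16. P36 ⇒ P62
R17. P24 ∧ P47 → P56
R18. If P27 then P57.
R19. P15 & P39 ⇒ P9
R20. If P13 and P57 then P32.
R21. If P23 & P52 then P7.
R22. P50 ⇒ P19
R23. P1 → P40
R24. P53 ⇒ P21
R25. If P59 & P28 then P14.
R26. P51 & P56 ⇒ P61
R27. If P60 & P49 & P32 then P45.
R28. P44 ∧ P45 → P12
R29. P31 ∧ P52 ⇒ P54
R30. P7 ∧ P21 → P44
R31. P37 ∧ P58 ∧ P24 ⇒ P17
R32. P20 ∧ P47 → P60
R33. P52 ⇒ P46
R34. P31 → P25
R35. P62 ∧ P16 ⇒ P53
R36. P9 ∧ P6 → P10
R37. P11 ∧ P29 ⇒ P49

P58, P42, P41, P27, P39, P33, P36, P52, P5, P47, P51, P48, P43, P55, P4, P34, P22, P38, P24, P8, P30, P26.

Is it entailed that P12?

No

Forward chaining from the given facts derives: P15, P28, P16, P37, P59, P2, P62, P56, P57, P9, P14, P61, P17, P46, P53, P18, P20, P11, P31, P35, P21, P54, P60, P25, P29, P23, P3, P7, P44, P49.
The only rule concluding P12 is R28, which needs P45; that is never established.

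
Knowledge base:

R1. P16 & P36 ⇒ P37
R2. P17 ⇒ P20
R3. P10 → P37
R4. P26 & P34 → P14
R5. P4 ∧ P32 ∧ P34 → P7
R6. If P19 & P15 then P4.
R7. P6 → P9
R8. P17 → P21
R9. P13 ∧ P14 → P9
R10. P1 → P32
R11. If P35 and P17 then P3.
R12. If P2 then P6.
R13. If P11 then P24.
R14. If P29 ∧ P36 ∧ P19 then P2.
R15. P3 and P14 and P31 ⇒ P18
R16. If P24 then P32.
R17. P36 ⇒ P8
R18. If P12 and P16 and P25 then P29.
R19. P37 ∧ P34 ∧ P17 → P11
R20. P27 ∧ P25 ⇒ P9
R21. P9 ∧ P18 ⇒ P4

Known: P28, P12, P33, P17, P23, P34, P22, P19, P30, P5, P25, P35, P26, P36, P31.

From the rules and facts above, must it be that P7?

No

Forward chaining from the given facts derives: P20, P14, P21, P3, P18, P8.
The only rule concluding P7 is R5, which needs P4; that is never established.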